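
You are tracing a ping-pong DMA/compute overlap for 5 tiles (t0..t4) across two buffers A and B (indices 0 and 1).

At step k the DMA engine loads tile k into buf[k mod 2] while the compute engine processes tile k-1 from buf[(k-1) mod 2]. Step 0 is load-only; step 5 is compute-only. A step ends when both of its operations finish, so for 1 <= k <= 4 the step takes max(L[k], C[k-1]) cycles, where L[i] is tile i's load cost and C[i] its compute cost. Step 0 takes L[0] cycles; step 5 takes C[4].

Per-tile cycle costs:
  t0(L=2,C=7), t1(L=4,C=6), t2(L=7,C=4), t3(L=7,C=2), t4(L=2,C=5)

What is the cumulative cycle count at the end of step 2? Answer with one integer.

  0. 2=2c; end=2; A:t0 B:-
  1. max(4,7)=7c; end=9; A:t0 B:t1
  2. max(7,6)=7c; end=16; A:t2 B:t1
  3. max(7,4)=7c; end=23; A:t2 B:t3
  4. max(2,2)=2c; end=25; A:t4 B:t3
  5. 5=5c; end=30; A:t4 B:t3

end_cycle[2] = 16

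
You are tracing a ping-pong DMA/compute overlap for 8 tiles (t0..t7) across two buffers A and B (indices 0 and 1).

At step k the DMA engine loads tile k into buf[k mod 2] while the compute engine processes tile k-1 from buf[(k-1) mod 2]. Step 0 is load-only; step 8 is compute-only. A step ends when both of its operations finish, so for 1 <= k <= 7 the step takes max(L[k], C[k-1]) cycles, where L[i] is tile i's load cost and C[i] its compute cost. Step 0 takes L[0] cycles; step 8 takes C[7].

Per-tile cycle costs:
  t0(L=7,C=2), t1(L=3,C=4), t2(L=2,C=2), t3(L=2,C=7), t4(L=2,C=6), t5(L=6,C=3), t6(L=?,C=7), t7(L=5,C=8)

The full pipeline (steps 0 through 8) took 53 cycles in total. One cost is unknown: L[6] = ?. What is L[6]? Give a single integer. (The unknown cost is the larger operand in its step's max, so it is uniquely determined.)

step 0 → dur = L[0]=7 = 7
step 1 → dur = max(L[1]=3, C[0]=2) = 3
step 2 → dur = max(L[2]=2, C[1]=4) = 4
step 3 → dur = max(L[3]=2, C[2]=2) = 2
step 4 → dur = max(L[4]=2, C[3]=7) = 7
step 5 → dur = max(L[5]=6, C[4]=6) = 6
step 6 → dur = max(L[6]=?, C[5]=3) = L[6]  (unknown; binding)
step 7 → dur = max(L[7]=5, C[6]=7) = 7
step 8 → dur = C[7]=8 = 8
sum of known step durations = 44
dur[6] = total - known = 53 - 44 = 9
L[6] is the binding max in step 6, so L[6] = dur[6] = 9

L[6] = 9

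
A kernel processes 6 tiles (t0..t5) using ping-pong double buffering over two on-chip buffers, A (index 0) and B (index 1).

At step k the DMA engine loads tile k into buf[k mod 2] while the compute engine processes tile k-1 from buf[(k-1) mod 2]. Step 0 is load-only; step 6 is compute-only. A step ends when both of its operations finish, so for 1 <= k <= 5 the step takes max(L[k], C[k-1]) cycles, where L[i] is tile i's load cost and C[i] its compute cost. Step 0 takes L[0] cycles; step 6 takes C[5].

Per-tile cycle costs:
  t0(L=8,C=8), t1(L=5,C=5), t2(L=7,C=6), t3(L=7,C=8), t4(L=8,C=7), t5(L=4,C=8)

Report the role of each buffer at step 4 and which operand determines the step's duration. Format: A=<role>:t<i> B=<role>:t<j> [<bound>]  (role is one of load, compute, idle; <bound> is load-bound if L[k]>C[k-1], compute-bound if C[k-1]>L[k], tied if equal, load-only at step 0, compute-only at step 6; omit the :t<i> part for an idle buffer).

k=0 load=t0/8c comp=- wait=8 total=8
k=1 load=t1/5c comp=t0/8c wait=8 total=16
k=2 load=t2/7c comp=t1/5c wait=7 total=23
k=3 load=t3/7c comp=t2/6c wait=7 total=30
k=4 load=t4/8c comp=t3/8c wait=8 total=38
k=5 load=t5/4c comp=t4/7c wait=7 total=45
k=6 load=- comp=t5/8c wait=8 total=53

step 4: A=load:t4 B=compute:t3 [tied]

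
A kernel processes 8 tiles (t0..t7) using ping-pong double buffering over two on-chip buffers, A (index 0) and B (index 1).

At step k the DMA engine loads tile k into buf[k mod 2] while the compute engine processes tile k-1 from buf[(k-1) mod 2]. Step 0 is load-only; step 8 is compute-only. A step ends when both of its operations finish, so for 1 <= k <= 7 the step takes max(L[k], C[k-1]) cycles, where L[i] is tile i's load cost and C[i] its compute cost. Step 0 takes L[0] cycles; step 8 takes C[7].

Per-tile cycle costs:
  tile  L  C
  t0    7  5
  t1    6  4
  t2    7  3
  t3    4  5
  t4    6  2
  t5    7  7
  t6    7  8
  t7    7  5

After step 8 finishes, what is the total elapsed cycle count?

end_cycle[8] = 57

  0. 7=7c; end=7; A:t0 B:-
  1. max(6,5)=6c; end=13; A:t0 B:t1
  2. max(7,4)=7c; end=20; A:t2 B:t1
  3. max(4,3)=4c; end=24; A:t2 B:t3
  4. max(6,5)=6c; end=30; A:t4 B:t3
  5. max(7,2)=7c; end=37; A:t4 B:t5
  6. max(7,7)=7c; end=44; A:t6 B:t5
  7. max(7,8)=8c; end=52; A:t6 B:t7
  8. 5=5c; end=57; A:t6 B:t7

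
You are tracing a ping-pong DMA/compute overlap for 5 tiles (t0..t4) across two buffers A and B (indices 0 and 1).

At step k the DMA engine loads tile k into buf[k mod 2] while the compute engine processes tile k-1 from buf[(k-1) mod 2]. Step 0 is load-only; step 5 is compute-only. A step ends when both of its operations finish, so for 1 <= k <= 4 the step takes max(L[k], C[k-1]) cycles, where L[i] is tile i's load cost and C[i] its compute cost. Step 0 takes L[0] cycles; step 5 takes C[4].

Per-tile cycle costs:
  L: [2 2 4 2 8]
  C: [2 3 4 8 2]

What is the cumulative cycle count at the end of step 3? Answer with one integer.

end_cycle[3] = 12

[0] DMA t0→A (2c) ∥ CU idle ⇒ 2c, clock 2
[1] DMA t1→B (2c) ∥ CU A:t0 (2c) ⇒ 2c, clock 4
[2] DMA t2→A (4c) ∥ CU B:t1 (3c) ⇒ 4c, clock 8
[3] DMA t3→B (2c) ∥ CU A:t2 (4c) ⇒ 4c, clock 12
[4] DMA t4→A (8c) ∥ CU B:t3 (8c) ⇒ 8c, clock 20
[5] DMA idle ∥ CU A:t4 (2c) ⇒ 2c, clock 22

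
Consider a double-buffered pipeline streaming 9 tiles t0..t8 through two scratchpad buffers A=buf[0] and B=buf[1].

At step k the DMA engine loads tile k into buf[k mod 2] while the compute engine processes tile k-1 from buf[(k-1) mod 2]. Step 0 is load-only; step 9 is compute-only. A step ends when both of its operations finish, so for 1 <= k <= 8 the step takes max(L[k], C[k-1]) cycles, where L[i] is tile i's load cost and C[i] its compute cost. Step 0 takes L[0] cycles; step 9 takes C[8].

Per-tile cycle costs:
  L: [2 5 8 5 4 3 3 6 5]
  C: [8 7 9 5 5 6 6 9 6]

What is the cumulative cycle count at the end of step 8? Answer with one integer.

k=0 load=t0/2c comp=- wait=2 total=2
k=1 load=t1/5c comp=t0/8c wait=8 total=10
k=2 load=t2/8c comp=t1/7c wait=8 total=18
k=3 load=t3/5c comp=t2/9c wait=9 total=27
k=4 load=t4/4c comp=t3/5c wait=5 total=32
k=5 load=t5/3c comp=t4/5c wait=5 total=37
k=6 load=t6/3c comp=t5/6c wait=6 total=43
k=7 load=t7/6c comp=t6/6c wait=6 total=49
k=8 load=t8/5c comp=t7/9c wait=9 total=58
k=9 load=- comp=t8/6c wait=6 total=64

end_cycle[8] = 58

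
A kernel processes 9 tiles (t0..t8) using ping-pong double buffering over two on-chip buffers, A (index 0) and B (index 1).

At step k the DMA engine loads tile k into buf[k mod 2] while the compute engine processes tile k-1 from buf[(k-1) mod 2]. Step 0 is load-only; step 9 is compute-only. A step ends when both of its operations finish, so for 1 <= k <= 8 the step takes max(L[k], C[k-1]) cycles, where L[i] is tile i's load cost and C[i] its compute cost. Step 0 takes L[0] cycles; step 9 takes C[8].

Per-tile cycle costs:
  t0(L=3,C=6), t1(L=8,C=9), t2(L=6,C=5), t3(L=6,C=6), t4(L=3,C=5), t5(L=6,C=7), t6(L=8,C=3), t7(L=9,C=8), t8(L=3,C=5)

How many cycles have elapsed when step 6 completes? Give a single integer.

step 0: L[0]=3 → dur=3, Σ=3 | A=load:t0 B=idle [load-only]
step 1: L[1]=8 C[0]=6 → dur=8, Σ=11 | A=compute:t0 B=load:t1 [load-bound]
step 2: L[2]=6 C[1]=9 → dur=9, Σ=20 | A=load:t2 B=compute:t1 [compute-bound]
step 3: L[3]=6 C[2]=5 → dur=6, Σ=26 | A=compute:t2 B=load:t3 [load-bound]
step 4: L[4]=3 C[3]=6 → dur=6, Σ=32 | A=load:t4 B=compute:t3 [compute-bound]
step 5: L[5]=6 C[4]=5 → dur=6, Σ=38 | A=compute:t4 B=load:t5 [load-bound]
step 6: L[6]=8 C[5]=7 → dur=8, Σ=46 | A=load:t6 B=compute:t5 [load-bound]
step 7: L[7]=9 C[6]=3 → dur=9, Σ=55 | A=compute:t6 B=load:t7 [load-bound]
step 8: L[8]=3 C[7]=8 → dur=8, Σ=63 | A=load:t8 B=compute:t7 [compute-bound]
step 9: C[8]=5 → dur=5, Σ=68 | A=compute:t8 B=idle [compute-only]

end_cycle[6] = 46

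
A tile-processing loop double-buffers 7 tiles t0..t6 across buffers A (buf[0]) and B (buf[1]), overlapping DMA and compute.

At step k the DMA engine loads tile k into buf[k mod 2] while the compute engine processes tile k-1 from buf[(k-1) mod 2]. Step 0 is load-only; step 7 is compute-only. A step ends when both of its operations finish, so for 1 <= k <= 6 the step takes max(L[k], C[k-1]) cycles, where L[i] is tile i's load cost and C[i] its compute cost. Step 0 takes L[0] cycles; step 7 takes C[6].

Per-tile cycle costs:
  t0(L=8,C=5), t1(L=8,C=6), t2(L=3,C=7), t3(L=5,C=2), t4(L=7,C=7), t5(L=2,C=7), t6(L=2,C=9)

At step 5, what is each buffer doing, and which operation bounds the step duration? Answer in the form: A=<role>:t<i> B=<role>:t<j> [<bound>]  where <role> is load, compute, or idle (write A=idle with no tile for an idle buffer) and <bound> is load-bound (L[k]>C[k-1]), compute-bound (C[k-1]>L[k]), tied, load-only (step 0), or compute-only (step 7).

step 5: A=compute:t4 B=load:t5 [compute-bound]

[0] DMA t0→A (8c) ∥ CU idle ⇒ 8c, clock 8
[1] DMA t1→B (8c) ∥ CU A:t0 (5c) ⇒ 8c, clock 16
[2] DMA t2→A (3c) ∥ CU B:t1 (6c) ⇒ 6c, clock 22
[3] DMA t3→B (5c) ∥ CU A:t2 (7c) ⇒ 7c, clock 29
[4] DMA t4→A (7c) ∥ CU B:t3 (2c) ⇒ 7c, clock 36
[5] DMA t5→B (2c) ∥ CU A:t4 (7c) ⇒ 7c, clock 43
[6] DMA t6→A (2c) ∥ CU B:t5 (7c) ⇒ 7c, clock 50
[7] DMA idle ∥ CU A:t6 (9c) ⇒ 9c, clock 59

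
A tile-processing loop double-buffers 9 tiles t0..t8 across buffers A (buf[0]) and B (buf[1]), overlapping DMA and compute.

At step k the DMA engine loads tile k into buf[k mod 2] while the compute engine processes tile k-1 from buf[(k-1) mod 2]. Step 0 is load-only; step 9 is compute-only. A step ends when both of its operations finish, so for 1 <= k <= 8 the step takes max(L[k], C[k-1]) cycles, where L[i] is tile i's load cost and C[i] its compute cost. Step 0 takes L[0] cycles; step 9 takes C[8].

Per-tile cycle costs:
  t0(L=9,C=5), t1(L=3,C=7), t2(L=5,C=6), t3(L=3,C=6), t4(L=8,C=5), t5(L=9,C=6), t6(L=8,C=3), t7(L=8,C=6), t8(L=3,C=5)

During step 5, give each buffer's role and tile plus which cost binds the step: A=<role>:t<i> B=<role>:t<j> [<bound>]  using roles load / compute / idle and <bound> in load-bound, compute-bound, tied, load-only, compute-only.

k=0 load=t0/9c comp=- wait=9 total=9
k=1 load=t1/3c comp=t0/5c wait=5 total=14
k=2 load=t2/5c comp=t1/7c wait=7 total=21
k=3 load=t3/3c comp=t2/6c wait=6 total=27
k=4 load=t4/8c comp=t3/6c wait=8 total=35
k=5 load=t5/9c comp=t4/5c wait=9 total=44
k=6 load=t6/8c comp=t5/6c wait=8 total=52
k=7 load=t7/8c comp=t6/3c wait=8 total=60
k=8 load=t8/3c comp=t7/6c wait=6 total=66
k=9 load=- comp=t8/5c wait=5 total=71

step 5: A=compute:t4 B=load:t5 [load-bound]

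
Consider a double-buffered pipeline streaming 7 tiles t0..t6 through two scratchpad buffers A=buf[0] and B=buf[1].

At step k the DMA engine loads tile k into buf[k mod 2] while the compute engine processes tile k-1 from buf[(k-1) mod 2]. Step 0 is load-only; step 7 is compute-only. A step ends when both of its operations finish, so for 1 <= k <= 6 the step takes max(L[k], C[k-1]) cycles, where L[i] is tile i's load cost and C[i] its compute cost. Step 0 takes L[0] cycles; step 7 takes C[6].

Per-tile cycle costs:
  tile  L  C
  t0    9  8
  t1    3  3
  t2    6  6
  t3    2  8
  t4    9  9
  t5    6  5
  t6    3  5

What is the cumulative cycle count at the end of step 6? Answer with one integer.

step 0: L[0]=9 → dur=9, Σ=9 | A=load:t0 B=idle [load-only]
step 1: L[1]=3 C[0]=8 → dur=8, Σ=17 | A=compute:t0 B=load:t1 [compute-bound]
step 2: L[2]=6 C[1]=3 → dur=6, Σ=23 | A=load:t2 B=compute:t1 [load-bound]
step 3: L[3]=2 C[2]=6 → dur=6, Σ=29 | A=compute:t2 B=load:t3 [compute-bound]
step 4: L[4]=9 C[3]=8 → dur=9, Σ=38 | A=load:t4 B=compute:t3 [load-bound]
step 5: L[5]=6 C[4]=9 → dur=9, Σ=47 | A=compute:t4 B=load:t5 [compute-bound]
step 6: L[6]=3 C[5]=5 → dur=5, Σ=52 | A=load:t6 B=compute:t5 [compute-bound]
step 7: C[6]=5 → dur=5, Σ=57 | A=compute:t6 B=idle [compute-only]

end_cycle[6] = 52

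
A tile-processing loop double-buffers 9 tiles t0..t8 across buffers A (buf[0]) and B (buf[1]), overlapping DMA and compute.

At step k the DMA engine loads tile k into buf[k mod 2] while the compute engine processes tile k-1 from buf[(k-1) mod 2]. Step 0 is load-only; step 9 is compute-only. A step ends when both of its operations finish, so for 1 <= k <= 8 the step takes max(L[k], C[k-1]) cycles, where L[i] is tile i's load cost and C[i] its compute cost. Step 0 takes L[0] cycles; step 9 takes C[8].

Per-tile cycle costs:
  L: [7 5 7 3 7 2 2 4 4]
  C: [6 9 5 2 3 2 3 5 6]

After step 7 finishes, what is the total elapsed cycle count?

end_cycle[7] = 43

[0] DMA t0→A (7c) ∥ CU idle ⇒ 7c, clock 7
[1] DMA t1→B (5c) ∥ CU A:t0 (6c) ⇒ 6c, clock 13
[2] DMA t2→A (7c) ∥ CU B:t1 (9c) ⇒ 9c, clock 22
[3] DMA t3→B (3c) ∥ CU A:t2 (5c) ⇒ 5c, clock 27
[4] DMA t4→A (7c) ∥ CU B:t3 (2c) ⇒ 7c, clock 34
[5] DMA t5→B (2c) ∥ CU A:t4 (3c) ⇒ 3c, clock 37
[6] DMA t6→A (2c) ∥ CU B:t5 (2c) ⇒ 2c, clock 39
[7] DMA t7→B (4c) ∥ CU A:t6 (3c) ⇒ 4c, clock 43
[8] DMA t8→A (4c) ∥ CU B:t7 (5c) ⇒ 5c, clock 48
[9] DMA idle ∥ CU A:t8 (6c) ⇒ 6c, clock 54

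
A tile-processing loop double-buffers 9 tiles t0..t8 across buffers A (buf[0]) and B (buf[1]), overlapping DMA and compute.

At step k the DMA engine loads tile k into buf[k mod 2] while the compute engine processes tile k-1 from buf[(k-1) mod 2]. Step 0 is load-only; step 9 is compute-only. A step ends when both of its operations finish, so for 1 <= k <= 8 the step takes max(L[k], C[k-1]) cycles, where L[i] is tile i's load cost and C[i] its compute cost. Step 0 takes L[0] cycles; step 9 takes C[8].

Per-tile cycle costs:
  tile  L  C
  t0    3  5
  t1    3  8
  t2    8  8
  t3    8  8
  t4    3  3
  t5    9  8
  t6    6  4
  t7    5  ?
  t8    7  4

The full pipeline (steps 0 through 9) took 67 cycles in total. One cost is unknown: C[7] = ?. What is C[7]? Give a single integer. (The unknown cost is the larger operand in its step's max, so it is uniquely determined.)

step 0 = dur = L[0]=3 = 3
step 1 = dur = max(L[1]=3, C[0]=5) = 5
step 2 = dur = max(L[2]=8, C[1]=8) = 8
step 3 = dur = max(L[3]=8, C[2]=8) = 8
step 4 = dur = max(L[4]=3, C[3]=8) = 8
step 5 = dur = max(L[5]=9, C[4]=3) = 9
step 6 = dur = max(L[6]=6, C[5]=8) = 8
step 7 = dur = max(L[7]=5, C[6]=4) = 5
step 8 = dur = max(L[8]=7, C[7]=?) = C[7]  (unknown; binding)
step 9 = dur = C[8]=4 = 4
sum of known step durations = 58
dur[8] = total - known = 67 - 58 = 9
C[7] is the binding max in step 8, so C[7] = dur[8] = 9

C[7] = 9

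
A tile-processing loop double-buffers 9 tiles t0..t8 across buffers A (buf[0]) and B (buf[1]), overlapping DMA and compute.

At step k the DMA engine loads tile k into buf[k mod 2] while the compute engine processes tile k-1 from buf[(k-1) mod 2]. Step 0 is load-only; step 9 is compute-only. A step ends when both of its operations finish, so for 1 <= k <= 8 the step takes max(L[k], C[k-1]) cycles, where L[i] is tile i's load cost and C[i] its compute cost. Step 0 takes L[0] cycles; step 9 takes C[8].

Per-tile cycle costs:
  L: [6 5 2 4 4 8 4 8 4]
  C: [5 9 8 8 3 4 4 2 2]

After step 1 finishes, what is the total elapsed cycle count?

end_cycle[1] = 11

[0] DMA t0→A (6c) ∥ CU idle ⇒ 6c, clock 6
[1] DMA t1→B (5c) ∥ CU A:t0 (5c) ⇒ 5c, clock 11
[2] DMA t2→A (2c) ∥ CU B:t1 (9c) ⇒ 9c, clock 20
[3] DMA t3→B (4c) ∥ CU A:t2 (8c) ⇒ 8c, clock 28
[4] DMA t4→A (4c) ∥ CU B:t3 (8c) ⇒ 8c, clock 36
[5] DMA t5→B (8c) ∥ CU A:t4 (3c) ⇒ 8c, clock 44
[6] DMA t6→A (4c) ∥ CU B:t5 (4c) ⇒ 4c, clock 48
[7] DMA t7→B (8c) ∥ CU A:t6 (4c) ⇒ 8c, clock 56
[8] DMA t8→A (4c) ∥ CU B:t7 (2c) ⇒ 4c, clock 60
[9] DMA idle ∥ CU A:t8 (2c) ⇒ 2c, clock 62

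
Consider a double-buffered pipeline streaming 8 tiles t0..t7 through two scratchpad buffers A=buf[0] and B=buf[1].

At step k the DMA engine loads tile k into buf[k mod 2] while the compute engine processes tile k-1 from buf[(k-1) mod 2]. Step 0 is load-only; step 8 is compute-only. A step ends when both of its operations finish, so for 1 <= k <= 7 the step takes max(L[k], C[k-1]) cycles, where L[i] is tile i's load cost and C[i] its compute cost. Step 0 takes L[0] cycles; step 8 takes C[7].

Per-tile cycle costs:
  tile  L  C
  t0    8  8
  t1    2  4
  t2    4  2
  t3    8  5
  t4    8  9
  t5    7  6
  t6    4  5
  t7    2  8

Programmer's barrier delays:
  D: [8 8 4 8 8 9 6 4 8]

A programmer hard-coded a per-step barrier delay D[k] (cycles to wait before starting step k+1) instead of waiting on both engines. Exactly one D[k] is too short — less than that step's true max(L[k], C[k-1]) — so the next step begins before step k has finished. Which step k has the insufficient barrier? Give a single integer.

hazard at step 7

[0] required=L[0]=8=8 vs D=8 ok
[1] required=max(L[1]=2,C[0]=8)=8 vs D=8 ok
[2] required=max(L[2]=4,C[1]=4)=4 vs D=4 ok
[3] required=max(L[3]=8,C[2]=2)=8 vs D=8 ok
[4] required=max(L[4]=8,C[3]=5)=8 vs D=8 ok
[5] required=max(L[5]=7,C[4]=9)=9 vs D=9 ok
[6] required=max(L[6]=4,C[5]=6)=6 vs D=6 ok
[7] required=max(L[7]=2,C[6]=5)=5 vs D=4 SHORT
[8] required=C[7]=8=8 vs D=8 ok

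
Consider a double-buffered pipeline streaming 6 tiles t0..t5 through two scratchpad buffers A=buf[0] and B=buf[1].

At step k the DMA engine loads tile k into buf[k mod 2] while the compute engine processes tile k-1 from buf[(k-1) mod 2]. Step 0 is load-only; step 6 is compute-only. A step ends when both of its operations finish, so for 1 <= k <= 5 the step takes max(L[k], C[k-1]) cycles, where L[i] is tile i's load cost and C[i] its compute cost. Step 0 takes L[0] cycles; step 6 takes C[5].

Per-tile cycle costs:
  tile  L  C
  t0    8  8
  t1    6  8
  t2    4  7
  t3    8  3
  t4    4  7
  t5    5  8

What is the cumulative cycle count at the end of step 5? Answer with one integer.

[0] DMA t0→A (8c) ∥ CU idle ⇒ 8c, clock 8
[1] DMA t1→B (6c) ∥ CU A:t0 (8c) ⇒ 8c, clock 16
[2] DMA t2→A (4c) ∥ CU B:t1 (8c) ⇒ 8c, clock 24
[3] DMA t3→B (8c) ∥ CU A:t2 (7c) ⇒ 8c, clock 32
[4] DMA t4→A (4c) ∥ CU B:t3 (3c) ⇒ 4c, clock 36
[5] DMA t5→B (5c) ∥ CU A:t4 (7c) ⇒ 7c, clock 43
[6] DMA idle ∥ CU B:t5 (8c) ⇒ 8c, clock 51

end_cycle[5] = 43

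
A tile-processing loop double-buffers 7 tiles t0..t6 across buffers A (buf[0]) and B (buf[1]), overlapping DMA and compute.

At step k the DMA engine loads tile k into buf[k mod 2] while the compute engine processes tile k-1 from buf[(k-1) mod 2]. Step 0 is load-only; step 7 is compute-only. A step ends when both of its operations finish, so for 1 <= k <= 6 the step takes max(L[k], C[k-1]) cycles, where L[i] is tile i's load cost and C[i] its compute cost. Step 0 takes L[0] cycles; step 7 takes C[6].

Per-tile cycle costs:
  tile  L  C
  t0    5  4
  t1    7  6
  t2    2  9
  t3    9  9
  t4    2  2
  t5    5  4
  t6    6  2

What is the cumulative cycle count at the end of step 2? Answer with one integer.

end_cycle[2] = 18

step 0: L[0]=5 → dur=5, Σ=5 | A=load:t0 B=idle [load-only]
step 1: L[1]=7 C[0]=4 → dur=7, Σ=12 | A=compute:t0 B=load:t1 [load-bound]
step 2: L[2]=2 C[1]=6 → dur=6, Σ=18 | A=load:t2 B=compute:t1 [compute-bound]
step 3: L[3]=9 C[2]=9 → dur=9, Σ=27 | A=compute:t2 B=load:t3 [tied]
step 4: L[4]=2 C[3]=9 → dur=9, Σ=36 | A=load:t4 B=compute:t3 [compute-bound]
step 5: L[5]=5 C[4]=2 → dur=5, Σ=41 | A=compute:t4 B=load:t5 [load-bound]
step 6: L[6]=6 C[5]=4 → dur=6, Σ=47 | A=load:t6 B=compute:t5 [load-bound]
step 7: C[6]=2 → dur=2, Σ=49 | A=compute:t6 B=idle [compute-only]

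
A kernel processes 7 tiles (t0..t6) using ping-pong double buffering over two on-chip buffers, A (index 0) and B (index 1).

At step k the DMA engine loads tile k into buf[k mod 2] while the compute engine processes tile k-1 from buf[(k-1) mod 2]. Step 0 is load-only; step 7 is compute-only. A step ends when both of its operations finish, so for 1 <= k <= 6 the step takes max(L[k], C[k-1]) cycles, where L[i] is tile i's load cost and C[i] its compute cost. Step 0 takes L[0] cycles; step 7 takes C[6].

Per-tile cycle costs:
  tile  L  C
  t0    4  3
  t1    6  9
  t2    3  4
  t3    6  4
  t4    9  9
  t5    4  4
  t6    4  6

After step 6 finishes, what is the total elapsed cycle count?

step 0: L[0]=4 → dur=4, Σ=4 | A=load:t0 B=idle [load-only]
step 1: L[1]=6 C[0]=3 → dur=6, Σ=10 | A=compute:t0 B=load:t1 [load-bound]
step 2: L[2]=3 C[1]=9 → dur=9, Σ=19 | A=load:t2 B=compute:t1 [compute-bound]
step 3: L[3]=6 C[2]=4 → dur=6, Σ=25 | A=compute:t2 B=load:t3 [load-bound]
step 4: L[4]=9 C[3]=4 → dur=9, Σ=34 | A=load:t4 B=compute:t3 [load-bound]
step 5: L[5]=4 C[4]=9 → dur=9, Σ=43 | A=compute:t4 B=load:t5 [compute-bound]
step 6: L[6]=4 C[5]=4 → dur=4, Σ=47 | A=load:t6 B=compute:t5 [tied]
step 7: C[6]=6 → dur=6, Σ=53 | A=compute:t6 B=idle [compute-only]

end_cycle[6] = 47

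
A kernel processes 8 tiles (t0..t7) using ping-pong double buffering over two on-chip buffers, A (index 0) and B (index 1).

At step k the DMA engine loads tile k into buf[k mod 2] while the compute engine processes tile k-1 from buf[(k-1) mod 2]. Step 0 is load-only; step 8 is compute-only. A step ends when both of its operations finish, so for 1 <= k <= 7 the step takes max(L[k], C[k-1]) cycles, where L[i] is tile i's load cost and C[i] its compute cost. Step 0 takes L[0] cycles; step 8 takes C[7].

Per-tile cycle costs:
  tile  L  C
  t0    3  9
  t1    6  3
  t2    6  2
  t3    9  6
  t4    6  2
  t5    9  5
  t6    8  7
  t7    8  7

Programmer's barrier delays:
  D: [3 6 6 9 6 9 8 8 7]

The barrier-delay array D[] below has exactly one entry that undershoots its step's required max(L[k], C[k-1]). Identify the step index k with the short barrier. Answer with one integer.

step 0: need L[0]=3 = 3; D[0]=3 ok
step 1: need max(L[1]=6,C[0]=9) = 9; D[1]=6 SHORT
step 2: need max(L[2]=6,C[1]=3) = 6; D[2]=6 ok
step 3: need max(L[3]=9,C[2]=2) = 9; D[3]=9 ok
step 4: need max(L[4]=6,C[3]=6) = 6; D[4]=6 ok
step 5: need max(L[5]=9,C[4]=2) = 9; D[5]=9 ok
step 6: need max(L[6]=8,C[5]=5) = 8; D[6]=8 ok
step 7: need max(L[7]=8,C[6]=7) = 8; D[7]=8 ok
step 8: need C[7]=7 = 7; D[8]=7 ok

hazard at step 1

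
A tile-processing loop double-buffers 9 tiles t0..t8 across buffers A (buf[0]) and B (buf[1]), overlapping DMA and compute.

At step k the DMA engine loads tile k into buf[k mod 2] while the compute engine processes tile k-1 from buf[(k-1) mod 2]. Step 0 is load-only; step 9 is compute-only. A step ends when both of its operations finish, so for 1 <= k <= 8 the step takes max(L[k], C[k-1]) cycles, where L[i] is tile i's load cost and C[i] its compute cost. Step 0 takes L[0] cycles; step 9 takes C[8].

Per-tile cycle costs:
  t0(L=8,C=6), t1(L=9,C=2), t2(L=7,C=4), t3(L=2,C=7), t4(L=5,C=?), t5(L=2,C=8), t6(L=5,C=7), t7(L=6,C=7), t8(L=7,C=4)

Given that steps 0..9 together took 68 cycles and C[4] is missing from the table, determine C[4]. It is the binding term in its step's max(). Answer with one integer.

step 0 → dur = L[0]=8 = 8
step 1 → dur = max(L[1]=9, C[0]=6) = 9
step 2 → dur = max(L[2]=7, C[1]=2) = 7
step 3 → dur = max(L[3]=2, C[2]=4) = 4
step 4 → dur = max(L[4]=5, C[3]=7) = 7
step 5 → dur = max(L[5]=2, C[4]=?) = C[4]  (unknown; binding)
step 6 → dur = max(L[6]=5, C[5]=8) = 8
step 7 → dur = max(L[7]=6, C[6]=7) = 7
step 8 → dur = max(L[8]=7, C[7]=7) = 7
step 9 → dur = C[8]=4 = 4
sum of known step durations = 61
dur[5] = total - known = 68 - 61 = 7
C[4] is the binding max in step 5, so C[4] = dur[5] = 7

C[4] = 7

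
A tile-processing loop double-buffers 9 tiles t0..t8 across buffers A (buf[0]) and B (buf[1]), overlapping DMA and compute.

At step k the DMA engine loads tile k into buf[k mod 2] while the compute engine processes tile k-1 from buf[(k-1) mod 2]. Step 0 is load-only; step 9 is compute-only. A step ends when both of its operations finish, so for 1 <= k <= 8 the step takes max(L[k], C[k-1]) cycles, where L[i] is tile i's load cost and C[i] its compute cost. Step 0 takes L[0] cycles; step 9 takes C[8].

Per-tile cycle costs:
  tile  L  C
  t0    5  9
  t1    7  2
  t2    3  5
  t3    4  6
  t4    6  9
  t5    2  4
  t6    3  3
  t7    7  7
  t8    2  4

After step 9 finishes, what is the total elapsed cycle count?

end_cycle[9] = 59

  0. 5=5c; end=5; A:t0 B:-
  1. max(7,9)=9c; end=14; A:t0 B:t1
  2. max(3,2)=3c; end=17; A:t2 B:t1
  3. max(4,5)=5c; end=22; A:t2 B:t3
  4. max(6,6)=6c; end=28; A:t4 B:t3
  5. max(2,9)=9c; end=37; A:t4 B:t5
  6. max(3,4)=4c; end=41; A:t6 B:t5
  7. max(7,3)=7c; end=48; A:t6 B:t7
  8. max(2,7)=7c; end=55; A:t8 B:t7
  9. 4=4c; end=59; A:t8 B:t7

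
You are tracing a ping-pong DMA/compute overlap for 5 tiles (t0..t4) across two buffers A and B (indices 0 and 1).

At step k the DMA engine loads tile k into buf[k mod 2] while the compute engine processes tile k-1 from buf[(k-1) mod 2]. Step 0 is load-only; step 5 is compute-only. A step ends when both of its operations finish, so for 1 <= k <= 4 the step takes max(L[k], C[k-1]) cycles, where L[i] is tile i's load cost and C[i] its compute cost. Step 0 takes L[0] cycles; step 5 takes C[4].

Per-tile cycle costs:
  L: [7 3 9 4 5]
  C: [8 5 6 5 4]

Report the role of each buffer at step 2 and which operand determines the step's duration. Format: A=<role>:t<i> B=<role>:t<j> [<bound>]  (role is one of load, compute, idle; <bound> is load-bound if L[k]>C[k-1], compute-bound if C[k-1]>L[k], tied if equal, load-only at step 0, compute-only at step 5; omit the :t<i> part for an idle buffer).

step 2: A=load:t2 B=compute:t1 [load-bound]

[0] DMA t0→A (7c) ∥ CU idle ⇒ 7c, clock 7
[1] DMA t1→B (3c) ∥ CU A:t0 (8c) ⇒ 8c, clock 15
[2] DMA t2→A (9c) ∥ CU B:t1 (5c) ⇒ 9c, clock 24
[3] DMA t3→B (4c) ∥ CU A:t2 (6c) ⇒ 6c, clock 30
[4] DMA t4→A (5c) ∥ CU B:t3 (5c) ⇒ 5c, clock 35
[5] DMA idle ∥ CU A:t4 (4c) ⇒ 4c, clock 39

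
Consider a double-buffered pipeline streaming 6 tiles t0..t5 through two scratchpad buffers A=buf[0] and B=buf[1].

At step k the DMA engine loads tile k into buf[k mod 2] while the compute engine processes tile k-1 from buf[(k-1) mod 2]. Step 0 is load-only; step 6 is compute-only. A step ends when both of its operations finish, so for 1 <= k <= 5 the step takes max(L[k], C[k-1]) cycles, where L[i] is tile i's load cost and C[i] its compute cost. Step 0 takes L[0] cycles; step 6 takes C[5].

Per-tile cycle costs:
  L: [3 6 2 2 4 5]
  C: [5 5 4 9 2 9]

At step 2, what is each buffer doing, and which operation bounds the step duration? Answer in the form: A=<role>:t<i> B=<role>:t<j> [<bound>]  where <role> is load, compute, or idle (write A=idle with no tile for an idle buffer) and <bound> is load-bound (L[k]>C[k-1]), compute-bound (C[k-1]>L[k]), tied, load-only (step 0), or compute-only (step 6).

step 0: L[0]=3 → dur=3, Σ=3 | A=load:t0 B=idle [load-only]
step 1: L[1]=6 C[0]=5 → dur=6, Σ=9 | A=compute:t0 B=load:t1 [load-bound]
step 2: L[2]=2 C[1]=5 → dur=5, Σ=14 | A=load:t2 B=compute:t1 [compute-bound]
step 3: L[3]=2 C[2]=4 → dur=4, Σ=18 | A=compute:t2 B=load:t3 [compute-bound]
step 4: L[4]=4 C[3]=9 → dur=9, Σ=27 | A=load:t4 B=compute:t3 [compute-bound]
step 5: L[5]=5 C[4]=2 → dur=5, Σ=32 | A=compute:t4 B=load:t5 [load-bound]
step 6: C[5]=9 → dur=9, Σ=41 | A=idle B=compute:t5 [compute-only]

step 2: A=load:t2 B=compute:t1 [compute-bound]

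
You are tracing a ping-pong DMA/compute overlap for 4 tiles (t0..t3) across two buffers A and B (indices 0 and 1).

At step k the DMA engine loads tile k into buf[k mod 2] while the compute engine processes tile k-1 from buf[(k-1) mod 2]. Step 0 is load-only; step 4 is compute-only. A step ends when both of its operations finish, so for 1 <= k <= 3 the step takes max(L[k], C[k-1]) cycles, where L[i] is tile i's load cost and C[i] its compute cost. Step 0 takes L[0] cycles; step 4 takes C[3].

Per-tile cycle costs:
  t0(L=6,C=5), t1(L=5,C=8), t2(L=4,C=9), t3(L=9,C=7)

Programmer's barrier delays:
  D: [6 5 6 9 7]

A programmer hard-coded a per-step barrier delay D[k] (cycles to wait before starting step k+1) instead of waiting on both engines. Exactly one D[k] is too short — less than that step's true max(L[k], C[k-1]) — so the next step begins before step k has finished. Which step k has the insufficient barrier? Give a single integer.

k=0 barrier L[0]=6→6c, D[0]=6 ok
k=1 barrier max(L[1]=5,C[0]=5)→5c, D[1]=5 ok
k=2 barrier max(L[2]=4,C[1]=8)→8c, D[2]=6 SHORT
k=3 barrier max(L[3]=9,C[2]=9)→9c, D[3]=9 ok
k=4 barrier C[3]=7→7c, D[4]=7 ok

hazard at step 2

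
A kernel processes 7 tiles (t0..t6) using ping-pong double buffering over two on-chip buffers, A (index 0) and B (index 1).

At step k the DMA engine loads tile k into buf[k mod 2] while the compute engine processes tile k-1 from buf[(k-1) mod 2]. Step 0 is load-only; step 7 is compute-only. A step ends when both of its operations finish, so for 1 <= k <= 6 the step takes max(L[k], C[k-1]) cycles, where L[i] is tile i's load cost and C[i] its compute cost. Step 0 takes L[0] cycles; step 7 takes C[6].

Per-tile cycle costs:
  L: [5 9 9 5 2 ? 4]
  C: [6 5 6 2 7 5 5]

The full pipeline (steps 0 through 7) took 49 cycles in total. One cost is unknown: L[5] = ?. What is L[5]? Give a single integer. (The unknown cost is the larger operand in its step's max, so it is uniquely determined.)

L[5] = 8

step 0 = dur = L[0]=5 = 5
step 1 = dur = max(L[1]=9, C[0]=6) = 9
step 2 = dur = max(L[2]=9, C[1]=5) = 9
step 3 = dur = max(L[3]=5, C[2]=6) = 6
step 4 = dur = max(L[4]=2, C[3]=2) = 2
step 5 = dur = max(L[5]=?, C[4]=7) = L[5]  (unknown; binding)
step 6 = dur = max(L[6]=4, C[5]=5) = 5
step 7 = dur = C[6]=5 = 5
sum of known step durations = 41
dur[5] = total - known = 49 - 41 = 8
L[5] is the binding max in step 5, so L[5] = dur[5] = 8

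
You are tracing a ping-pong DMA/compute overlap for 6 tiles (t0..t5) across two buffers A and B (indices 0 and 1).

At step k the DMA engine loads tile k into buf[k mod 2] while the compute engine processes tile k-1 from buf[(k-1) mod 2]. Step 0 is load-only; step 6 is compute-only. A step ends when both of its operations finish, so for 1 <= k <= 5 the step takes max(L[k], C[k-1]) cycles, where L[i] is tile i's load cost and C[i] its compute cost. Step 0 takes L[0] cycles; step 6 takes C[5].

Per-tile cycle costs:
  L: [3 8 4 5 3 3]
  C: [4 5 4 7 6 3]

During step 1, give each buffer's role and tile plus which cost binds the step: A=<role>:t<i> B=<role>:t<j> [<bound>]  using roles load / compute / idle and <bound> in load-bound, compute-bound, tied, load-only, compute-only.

step 1: A=compute:t0 B=load:t1 [load-bound]

  0. 3=3c; end=3; A:t0 B:-
  1. max(8,4)=8c; end=11; A:t0 B:t1
  2. max(4,5)=5c; end=16; A:t2 B:t1
  3. max(5,4)=5c; end=21; A:t2 B:t3
  4. max(3,7)=7c; end=28; A:t4 B:t3
  5. max(3,6)=6c; end=34; A:t4 B:t5
  6. 3=3c; end=37; A:t4 B:t5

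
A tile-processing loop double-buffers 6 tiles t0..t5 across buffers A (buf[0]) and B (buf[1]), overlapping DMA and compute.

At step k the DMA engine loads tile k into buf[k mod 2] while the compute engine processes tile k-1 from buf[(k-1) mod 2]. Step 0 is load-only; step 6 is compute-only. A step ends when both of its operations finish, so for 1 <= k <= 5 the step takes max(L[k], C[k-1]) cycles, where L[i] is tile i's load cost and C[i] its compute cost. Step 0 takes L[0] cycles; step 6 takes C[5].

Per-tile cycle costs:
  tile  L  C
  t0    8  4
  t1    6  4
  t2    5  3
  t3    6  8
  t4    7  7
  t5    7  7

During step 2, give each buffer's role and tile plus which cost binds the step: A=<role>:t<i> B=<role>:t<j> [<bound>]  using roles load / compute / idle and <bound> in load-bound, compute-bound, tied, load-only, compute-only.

step 2: A=load:t2 B=compute:t1 [load-bound]

step 0: L[0]=8 → dur=8, Σ=8 | A=load:t0 B=idle [load-only]
step 1: L[1]=6 C[0]=4 → dur=6, Σ=14 | A=compute:t0 B=load:t1 [load-bound]
step 2: L[2]=5 C[1]=4 → dur=5, Σ=19 | A=load:t2 B=compute:t1 [load-bound]
step 3: L[3]=6 C[2]=3 → dur=6, Σ=25 | A=compute:t2 B=load:t3 [load-bound]
step 4: L[4]=7 C[3]=8 → dur=8, Σ=33 | A=load:t4 B=compute:t3 [compute-bound]
step 5: L[5]=7 C[4]=7 → dur=7, Σ=40 | A=compute:t4 B=load:t5 [tied]
step 6: C[5]=7 → dur=7, Σ=47 | A=idle B=compute:t5 [compute-only]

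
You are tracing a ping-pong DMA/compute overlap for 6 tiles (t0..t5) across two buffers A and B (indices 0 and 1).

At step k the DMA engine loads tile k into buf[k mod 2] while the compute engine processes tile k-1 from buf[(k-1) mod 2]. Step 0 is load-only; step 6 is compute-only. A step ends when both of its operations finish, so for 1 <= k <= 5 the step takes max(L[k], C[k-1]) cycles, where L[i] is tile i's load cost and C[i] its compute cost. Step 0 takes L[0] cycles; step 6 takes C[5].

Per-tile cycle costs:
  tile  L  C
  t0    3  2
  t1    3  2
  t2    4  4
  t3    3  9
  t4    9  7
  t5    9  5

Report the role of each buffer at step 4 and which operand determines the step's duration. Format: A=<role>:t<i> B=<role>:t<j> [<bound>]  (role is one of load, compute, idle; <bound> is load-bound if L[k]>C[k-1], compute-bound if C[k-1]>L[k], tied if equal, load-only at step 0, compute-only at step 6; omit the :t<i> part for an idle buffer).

step 4: A=load:t4 B=compute:t3 [tied]

k=0 load=t0/3c comp=- wait=3 total=3
k=1 load=t1/3c comp=t0/2c wait=3 total=6
k=2 load=t2/4c comp=t1/2c wait=4 total=10
k=3 load=t3/3c comp=t2/4c wait=4 total=14
k=4 load=t4/9c comp=t3/9c wait=9 total=23
k=5 load=t5/9c comp=t4/7c wait=9 total=32
k=6 load=- comp=t5/5c wait=5 total=37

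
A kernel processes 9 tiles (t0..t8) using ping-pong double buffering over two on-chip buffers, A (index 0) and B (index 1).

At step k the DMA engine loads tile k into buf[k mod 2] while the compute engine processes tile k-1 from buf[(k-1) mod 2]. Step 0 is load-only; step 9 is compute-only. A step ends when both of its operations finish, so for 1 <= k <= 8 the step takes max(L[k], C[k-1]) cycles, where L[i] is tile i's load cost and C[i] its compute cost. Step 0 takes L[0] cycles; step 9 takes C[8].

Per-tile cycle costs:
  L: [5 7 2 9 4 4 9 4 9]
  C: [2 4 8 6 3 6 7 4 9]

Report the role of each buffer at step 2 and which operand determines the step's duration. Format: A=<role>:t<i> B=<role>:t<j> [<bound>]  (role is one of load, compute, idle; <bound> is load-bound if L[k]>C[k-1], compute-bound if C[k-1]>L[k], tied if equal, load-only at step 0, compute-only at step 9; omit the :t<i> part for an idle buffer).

[0] DMA t0→A (5c) ∥ CU idle ⇒ 5c, clock 5
[1] DMA t1→B (7c) ∥ CU A:t0 (2c) ⇒ 7c, clock 12
[2] DMA t2→A (2c) ∥ CU B:t1 (4c) ⇒ 4c, clock 16
[3] DMA t3→B (9c) ∥ CU A:t2 (8c) ⇒ 9c, clock 25
[4] DMA t4→A (4c) ∥ CU B:t3 (6c) ⇒ 6c, clock 31
[5] DMA t5→B (4c) ∥ CU A:t4 (3c) ⇒ 4c, clock 35
[6] DMA t6→A (9c) ∥ CU B:t5 (6c) ⇒ 9c, clock 44
[7] DMA t7→B (4c) ∥ CU A:t6 (7c) ⇒ 7c, clock 51
[8] DMA t8→A (9c) ∥ CU B:t7 (4c) ⇒ 9c, clock 60
[9] DMA idle ∥ CU A:t8 (9c) ⇒ 9c, clock 69

step 2: A=load:t2 B=compute:t1 [compute-bound]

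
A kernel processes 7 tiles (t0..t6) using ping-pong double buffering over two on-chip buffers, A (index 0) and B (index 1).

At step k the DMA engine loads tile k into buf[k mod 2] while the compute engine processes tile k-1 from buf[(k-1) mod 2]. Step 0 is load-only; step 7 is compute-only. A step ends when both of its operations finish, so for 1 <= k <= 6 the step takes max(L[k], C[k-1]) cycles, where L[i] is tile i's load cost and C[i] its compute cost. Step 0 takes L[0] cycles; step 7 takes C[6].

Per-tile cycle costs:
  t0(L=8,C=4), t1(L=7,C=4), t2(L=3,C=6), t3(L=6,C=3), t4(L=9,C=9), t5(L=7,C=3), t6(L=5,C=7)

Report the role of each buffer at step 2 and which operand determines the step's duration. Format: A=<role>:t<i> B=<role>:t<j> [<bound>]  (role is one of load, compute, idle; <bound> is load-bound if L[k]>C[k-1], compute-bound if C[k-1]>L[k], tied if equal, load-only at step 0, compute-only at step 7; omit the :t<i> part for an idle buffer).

step 2: A=load:t2 B=compute:t1 [compute-bound]

  0. 8=8c; end=8; A:t0 B:-
  1. max(7,4)=7c; end=15; A:t0 B:t1
  2. max(3,4)=4c; end=19; A:t2 B:t1
  3. max(6,6)=6c; end=25; A:t2 B:t3
  4. max(9,3)=9c; end=34; A:t4 B:t3
  5. max(7,9)=9c; end=43; A:t4 B:t5
  6. max(5,3)=5c; end=48; A:t6 B:t5
  7. 7=7c; end=55; A:t6 B:t5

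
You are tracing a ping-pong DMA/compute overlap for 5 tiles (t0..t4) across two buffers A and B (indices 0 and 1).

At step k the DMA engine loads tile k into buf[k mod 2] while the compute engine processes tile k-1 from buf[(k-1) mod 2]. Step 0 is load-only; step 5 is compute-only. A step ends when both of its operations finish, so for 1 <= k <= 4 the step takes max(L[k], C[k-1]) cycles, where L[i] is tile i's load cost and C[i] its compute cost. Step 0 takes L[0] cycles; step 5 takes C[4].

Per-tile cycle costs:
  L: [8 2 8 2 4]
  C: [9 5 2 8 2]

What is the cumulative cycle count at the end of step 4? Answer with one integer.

k=0 load=t0/8c comp=- wait=8 total=8
k=1 load=t1/2c comp=t0/9c wait=9 total=17
k=2 load=t2/8c comp=t1/5c wait=8 total=25
k=3 load=t3/2c comp=t2/2c wait=2 total=27
k=4 load=t4/4c comp=t3/8c wait=8 total=35
k=5 load=- comp=t4/2c wait=2 total=37

end_cycle[4] = 35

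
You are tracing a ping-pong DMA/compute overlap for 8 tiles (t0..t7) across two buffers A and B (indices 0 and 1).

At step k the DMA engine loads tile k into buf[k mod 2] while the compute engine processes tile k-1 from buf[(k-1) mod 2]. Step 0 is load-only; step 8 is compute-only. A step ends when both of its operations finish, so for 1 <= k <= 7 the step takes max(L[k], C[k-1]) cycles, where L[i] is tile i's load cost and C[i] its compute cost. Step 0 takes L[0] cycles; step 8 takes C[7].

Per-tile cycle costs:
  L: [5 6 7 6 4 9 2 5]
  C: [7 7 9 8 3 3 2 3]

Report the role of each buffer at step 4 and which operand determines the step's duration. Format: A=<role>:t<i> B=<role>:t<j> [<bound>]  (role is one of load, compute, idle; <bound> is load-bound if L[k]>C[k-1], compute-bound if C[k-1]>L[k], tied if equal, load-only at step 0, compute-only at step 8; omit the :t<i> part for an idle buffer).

step 4: A=load:t4 B=compute:t3 [compute-bound]

step 0: L[0]=5 → dur=5, Σ=5 | A=load:t0 B=idle [load-only]
step 1: L[1]=6 C[0]=7 → dur=7, Σ=12 | A=compute:t0 B=load:t1 [compute-bound]
step 2: L[2]=7 C[1]=7 → dur=7, Σ=19 | A=load:t2 B=compute:t1 [tied]
step 3: L[3]=6 C[2]=9 → dur=9, Σ=28 | A=compute:t2 B=load:t3 [compute-bound]
step 4: L[4]=4 C[3]=8 → dur=8, Σ=36 | A=load:t4 B=compute:t3 [compute-bound]
step 5: L[5]=9 C[4]=3 → dur=9, Σ=45 | A=compute:t4 B=load:t5 [load-bound]
step 6: L[6]=2 C[5]=3 → dur=3, Σ=48 | A=load:t6 B=compute:t5 [compute-bound]
step 7: L[7]=5 C[6]=2 → dur=5, Σ=53 | A=compute:t6 B=load:t7 [load-bound]
step 8: C[7]=3 → dur=3, Σ=56 | A=idle B=compute:t7 [compute-only]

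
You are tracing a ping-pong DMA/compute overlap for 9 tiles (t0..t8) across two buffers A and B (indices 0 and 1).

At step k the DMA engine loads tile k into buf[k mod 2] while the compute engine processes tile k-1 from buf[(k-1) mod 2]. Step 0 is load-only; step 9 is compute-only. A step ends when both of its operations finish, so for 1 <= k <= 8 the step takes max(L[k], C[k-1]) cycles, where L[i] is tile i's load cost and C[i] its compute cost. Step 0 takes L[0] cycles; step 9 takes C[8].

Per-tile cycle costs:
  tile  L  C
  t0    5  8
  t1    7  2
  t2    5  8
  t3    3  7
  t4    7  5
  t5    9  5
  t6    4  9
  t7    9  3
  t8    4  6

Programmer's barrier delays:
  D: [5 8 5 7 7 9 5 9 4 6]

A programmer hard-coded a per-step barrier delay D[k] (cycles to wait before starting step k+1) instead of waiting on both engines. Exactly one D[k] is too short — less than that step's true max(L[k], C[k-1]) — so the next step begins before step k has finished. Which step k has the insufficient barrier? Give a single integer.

[0] required=L[0]=5=5 vs D=5 ok
[1] required=max(L[1]=7,C[0]=8)=8 vs D=8 ok
[2] required=max(L[2]=5,C[1]=2)=5 vs D=5 ok
[3] required=max(L[3]=3,C[2]=8)=8 vs D=7 SHORT
[4] required=max(L[4]=7,C[3]=7)=7 vs D=7 ok
[5] required=max(L[5]=9,C[4]=5)=9 vs D=9 ok
[6] required=max(L[6]=4,C[5]=5)=5 vs D=5 ok
[7] required=max(L[7]=9,C[6]=9)=9 vs D=9 ok
[8] required=max(L[8]=4,C[7]=3)=4 vs D=4 ok
[9] required=C[8]=6=6 vs D=6 ok

hazard at step 3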